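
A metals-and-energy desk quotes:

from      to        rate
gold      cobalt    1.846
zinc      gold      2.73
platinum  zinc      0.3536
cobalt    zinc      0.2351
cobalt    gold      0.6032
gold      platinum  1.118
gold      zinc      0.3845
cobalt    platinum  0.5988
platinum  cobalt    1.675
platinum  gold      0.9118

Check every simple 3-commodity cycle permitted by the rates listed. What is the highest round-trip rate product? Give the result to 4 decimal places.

1.1848

zinc→gold→cobalt→zinc: 2.73 × 1.846 × 0.2351 = 1.18481
cobalt→gold→platinum→cobalt: 0.6032 × 1.118 × 1.675 = 1.12958
zinc→gold→platinum→zinc: 2.73 × 1.118 × 0.3536 = 1.07924
cobalt→platinum→gold→cobalt: 0.5988 × 0.9118 × 1.846 = 1.00789
Maximum is zinc→gold→cobalt→zinc at 1.1848; arbitrage exists.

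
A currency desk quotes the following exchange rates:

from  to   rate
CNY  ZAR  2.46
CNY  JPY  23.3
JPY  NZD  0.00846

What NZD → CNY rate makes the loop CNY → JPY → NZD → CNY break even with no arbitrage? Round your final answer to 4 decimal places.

Known legs of the cycle: 23.3 × 0.00846 = 0.197118
For no arbitrage the full-cycle product must be 1, so the missing rate is 1 / 0.197118 ≈ 5.073103.

5.0731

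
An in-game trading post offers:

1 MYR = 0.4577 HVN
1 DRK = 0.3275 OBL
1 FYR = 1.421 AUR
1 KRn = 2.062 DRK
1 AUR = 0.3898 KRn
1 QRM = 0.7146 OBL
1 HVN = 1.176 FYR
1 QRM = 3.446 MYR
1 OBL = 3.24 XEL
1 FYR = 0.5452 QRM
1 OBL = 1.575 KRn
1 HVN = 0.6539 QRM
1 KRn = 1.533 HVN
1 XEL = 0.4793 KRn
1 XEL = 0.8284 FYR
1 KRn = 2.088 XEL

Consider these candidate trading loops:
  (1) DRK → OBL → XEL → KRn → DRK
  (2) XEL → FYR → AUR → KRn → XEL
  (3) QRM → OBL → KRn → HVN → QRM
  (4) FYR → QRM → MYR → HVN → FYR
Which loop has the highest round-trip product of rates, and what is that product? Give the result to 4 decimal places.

(1) 0.3275 × 3.24 × 0.4793 × 2.062 = 1.04870
(2) 0.8284 × 1.421 × 0.3898 × 2.088 = 0.95809
(3) 0.7146 × 1.575 × 1.533 × 0.6539 = 1.12823
(4) 0.5452 × 3.446 × 0.4577 × 1.176 = 1.01125
Highest is cycle (3) at 1.1282 (>1, arbitrage).

1.1282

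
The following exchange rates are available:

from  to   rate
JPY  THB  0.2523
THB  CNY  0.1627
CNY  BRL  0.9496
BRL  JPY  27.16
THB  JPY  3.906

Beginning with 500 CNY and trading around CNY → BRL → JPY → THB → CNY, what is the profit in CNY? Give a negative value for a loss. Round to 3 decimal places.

500 CNY × 0.9496 = 474.8 BRL
474.8 BRL × 27.16 = 12895.568 JPY
12895.568 JPY × 0.2523 = 3253.5518064 THB
3253.5518064 THB × 0.1627 = 529.35287890128 CNY
Net change: 529.35287890128 − 500 = 29.35287890128 CNY

29.353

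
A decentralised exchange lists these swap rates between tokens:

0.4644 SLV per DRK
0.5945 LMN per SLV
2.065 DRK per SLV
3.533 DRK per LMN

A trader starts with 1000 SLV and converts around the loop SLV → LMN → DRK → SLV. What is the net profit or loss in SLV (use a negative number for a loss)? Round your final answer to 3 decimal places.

-24.589

1000 SLV × 0.5945 = 594.5 LMN
594.5 LMN × 3.533 = 2100.3685 DRK
2100.3685 DRK × 0.4644 = 975.4111314 SLV
Net change: 975.4111314 − 1000 = -24.5888686 SLV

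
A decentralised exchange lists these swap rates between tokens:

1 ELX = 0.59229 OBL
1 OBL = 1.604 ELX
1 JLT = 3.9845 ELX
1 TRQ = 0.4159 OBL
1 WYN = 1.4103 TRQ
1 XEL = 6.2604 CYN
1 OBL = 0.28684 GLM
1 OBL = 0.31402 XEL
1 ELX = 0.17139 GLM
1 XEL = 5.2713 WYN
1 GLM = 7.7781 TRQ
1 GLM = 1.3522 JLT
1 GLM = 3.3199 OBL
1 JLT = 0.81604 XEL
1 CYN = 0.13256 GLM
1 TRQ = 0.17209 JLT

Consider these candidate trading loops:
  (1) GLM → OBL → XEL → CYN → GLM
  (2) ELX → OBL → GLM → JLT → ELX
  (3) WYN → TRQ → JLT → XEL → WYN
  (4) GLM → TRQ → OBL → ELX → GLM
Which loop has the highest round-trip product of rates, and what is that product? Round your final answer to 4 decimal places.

(1) 3.3199 × 0.31402 × 6.2604 × 0.13256 = 0.86516
(2) 0.59229 × 0.28684 × 1.3522 × 3.9845 = 0.91535
(3) 1.4103 × 0.17209 × 0.81604 × 5.2713 = 1.04399
(4) 7.7781 × 0.4159 × 1.604 × 0.17139 = 0.88931
Highest is cycle (3) at 1.0440 (>1, arbitrage).

1.0440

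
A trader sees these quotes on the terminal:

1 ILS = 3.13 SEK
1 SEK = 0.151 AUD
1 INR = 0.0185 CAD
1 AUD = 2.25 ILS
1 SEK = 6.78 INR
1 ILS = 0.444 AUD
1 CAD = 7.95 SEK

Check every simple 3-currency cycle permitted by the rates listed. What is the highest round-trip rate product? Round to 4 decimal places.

AUD→ILS→SEK→AUD: 2.25 × 3.13 × 0.151 = 1.06342
SEK→INR→CAD→SEK: 6.78 × 0.0185 × 7.95 = 0.99717
Maximum is AUD→ILS→SEK→AUD at 1.0634; arbitrage exists.

1.0634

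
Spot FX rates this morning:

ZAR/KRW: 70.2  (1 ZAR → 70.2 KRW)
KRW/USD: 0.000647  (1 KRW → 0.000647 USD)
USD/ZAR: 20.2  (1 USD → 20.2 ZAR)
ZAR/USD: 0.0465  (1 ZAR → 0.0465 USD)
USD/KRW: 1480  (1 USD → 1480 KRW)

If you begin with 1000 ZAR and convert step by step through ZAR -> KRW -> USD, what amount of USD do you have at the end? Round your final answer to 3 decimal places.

1000 ZAR × 70.2 = 70200 KRW
70200 KRW × 0.000647 = 45.4194 USD

45.419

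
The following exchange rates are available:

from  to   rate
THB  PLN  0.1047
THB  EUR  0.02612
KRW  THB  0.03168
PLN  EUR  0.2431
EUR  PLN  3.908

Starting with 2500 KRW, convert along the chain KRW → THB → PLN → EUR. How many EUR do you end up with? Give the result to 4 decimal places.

2500 KRW × 0.03168 = 79.2 THB
79.2 THB × 0.1047 = 8.29224 PLN
8.29224 PLN × 0.2431 = 2.015843544 EUR

2.0158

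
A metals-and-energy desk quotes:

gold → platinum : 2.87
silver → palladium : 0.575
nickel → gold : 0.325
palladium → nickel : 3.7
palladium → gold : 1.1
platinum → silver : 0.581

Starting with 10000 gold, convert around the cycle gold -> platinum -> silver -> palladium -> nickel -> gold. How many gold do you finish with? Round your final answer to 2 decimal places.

10000 gold × 2.87 = 28700 platinum
28700 platinum × 0.581 = 16674.7 silver
16674.7 silver × 0.575 = 9587.9525 palladium
9587.9525 palladium × 3.7 = 35475.42425 nickel
35475.42425 nickel × 0.325 = 11529.51288125 gold

11529.51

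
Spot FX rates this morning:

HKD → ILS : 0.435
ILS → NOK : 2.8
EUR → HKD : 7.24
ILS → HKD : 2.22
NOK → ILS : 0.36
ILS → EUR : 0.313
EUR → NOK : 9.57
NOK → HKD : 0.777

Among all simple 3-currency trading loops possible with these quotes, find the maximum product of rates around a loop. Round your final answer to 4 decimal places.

1.0783

NOK→ILS→EUR→NOK: 0.36 × 0.313 × 9.57 = 1.07835
HKD→ILS→EUR→HKD: 0.435 × 0.313 × 7.24 = 0.98576
HKD→ILS→NOK→HKD: 0.435 × 2.8 × 0.777 = 0.94639
Maximum is NOK→ILS→EUR→NOK at 1.0783; arbitrage exists.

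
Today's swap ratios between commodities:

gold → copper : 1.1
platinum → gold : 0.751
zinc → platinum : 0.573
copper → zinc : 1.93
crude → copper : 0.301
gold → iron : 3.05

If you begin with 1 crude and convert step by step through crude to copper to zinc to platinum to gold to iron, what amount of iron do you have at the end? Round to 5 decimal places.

1 crude × 0.301 = 0.301 copper
0.301 copper × 1.93 = 0.58093 zinc
0.58093 zinc × 0.573 = 0.33287289 platinum
0.33287289 platinum × 0.751 = 0.24998754039 gold
0.24998754039 gold × 3.05 = 0.7624619981895 iron

0.76246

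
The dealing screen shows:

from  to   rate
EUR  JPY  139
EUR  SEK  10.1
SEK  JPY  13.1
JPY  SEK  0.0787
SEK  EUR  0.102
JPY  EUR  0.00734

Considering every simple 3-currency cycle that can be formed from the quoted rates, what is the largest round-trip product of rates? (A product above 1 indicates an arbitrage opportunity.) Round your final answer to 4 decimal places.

1.1158

JPY→SEK→EUR→JPY: 0.0787 × 0.102 × 139 = 1.11581
JPY→EUR→SEK→JPY: 0.00734 × 10.1 × 13.1 = 0.97116
Maximum is JPY→SEK→EUR→JPY at 1.1158; arbitrage exists.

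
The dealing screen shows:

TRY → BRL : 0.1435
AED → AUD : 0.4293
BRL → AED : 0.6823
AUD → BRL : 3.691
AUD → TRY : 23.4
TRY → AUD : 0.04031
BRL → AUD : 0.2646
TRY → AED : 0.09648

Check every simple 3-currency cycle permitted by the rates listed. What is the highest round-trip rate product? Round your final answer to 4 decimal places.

1.0811

AUD→BRL→AED→AUD: 3.691 × 0.6823 × 0.4293 = 1.08114
TRY→AED→AUD→TRY: 0.09648 × 0.4293 × 23.4 = 0.96920
TRY→BRL→AUD→TRY: 0.1435 × 0.2646 × 23.4 = 0.88850
Maximum is AUD→BRL→AED→AUD at 1.0811; arbitrage exists.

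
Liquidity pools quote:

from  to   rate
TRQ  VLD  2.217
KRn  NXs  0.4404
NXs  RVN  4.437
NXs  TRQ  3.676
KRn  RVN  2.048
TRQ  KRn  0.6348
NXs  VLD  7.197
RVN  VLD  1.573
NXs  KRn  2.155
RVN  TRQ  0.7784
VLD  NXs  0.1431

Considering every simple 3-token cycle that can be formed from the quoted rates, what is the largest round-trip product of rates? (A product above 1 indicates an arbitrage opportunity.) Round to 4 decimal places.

VLD→NXs→TRQ→VLD: 0.1431 × 3.676 × 2.217 = 1.16622
KRn→NXs→TRQ→KRn: 0.4404 × 3.676 × 0.6348 = 1.02768
KRn→RVN→TRQ→KRn: 2.048 × 0.7784 × 0.6348 = 1.01197
VLD→NXs→RVN→VLD: 0.1431 × 4.437 × 1.573 = 0.99875
Maximum is VLD→NXs→TRQ→VLD at 1.1662; arbitrage exists.

1.1662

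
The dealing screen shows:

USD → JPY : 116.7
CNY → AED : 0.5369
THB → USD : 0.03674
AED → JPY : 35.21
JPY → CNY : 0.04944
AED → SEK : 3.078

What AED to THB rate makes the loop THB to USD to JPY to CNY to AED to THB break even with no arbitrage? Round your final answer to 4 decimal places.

Known legs of the cycle: 0.03674 × 116.7 × 0.04944 × 0.5369 = 0.113810380171488
For no arbitrage the full-cycle product must be 1, so the missing rate is 1 / 0.113810380171488 ≈ 8.786545.

8.7865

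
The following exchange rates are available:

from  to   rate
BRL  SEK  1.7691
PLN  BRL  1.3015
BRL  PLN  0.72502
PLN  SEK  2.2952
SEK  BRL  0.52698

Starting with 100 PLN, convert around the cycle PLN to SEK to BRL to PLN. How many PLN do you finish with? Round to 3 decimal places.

87.693

100 PLN × 2.2952 = 229.52 SEK
229.52 SEK × 0.52698 = 120.9524496 BRL
120.9524496 BRL × 0.72502 = 87.692945008992 PLN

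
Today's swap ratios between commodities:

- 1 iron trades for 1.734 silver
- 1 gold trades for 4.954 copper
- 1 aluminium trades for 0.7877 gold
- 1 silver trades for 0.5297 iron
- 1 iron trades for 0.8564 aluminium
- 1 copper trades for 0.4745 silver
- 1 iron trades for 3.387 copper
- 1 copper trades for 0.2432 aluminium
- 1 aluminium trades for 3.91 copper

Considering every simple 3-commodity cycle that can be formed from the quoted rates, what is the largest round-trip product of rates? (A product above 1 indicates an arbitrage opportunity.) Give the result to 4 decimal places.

aluminium→gold→copper→aluminium: 0.7877 × 4.954 × 0.2432 = 0.94903
iron→copper→silver→iron: 3.387 × 0.4745 × 0.5297 = 0.85130
Maximum is aluminium→gold→copper→aluminium at 0.9490; no arbitrage — every cycle loses value.

0.9490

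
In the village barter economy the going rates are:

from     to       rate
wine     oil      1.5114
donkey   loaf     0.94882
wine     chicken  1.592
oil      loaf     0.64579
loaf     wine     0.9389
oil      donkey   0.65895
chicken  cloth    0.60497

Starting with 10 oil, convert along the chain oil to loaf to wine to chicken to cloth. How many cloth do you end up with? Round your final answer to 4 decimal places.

5.8397

10 oil × 0.64579 = 6.4579 loaf
6.4579 loaf × 0.9389 = 6.06332231 wine
6.06332231 wine × 1.592 = 9.65280911752 chicken
9.65280911752 chicken × 0.60497 = 5.8396599318260744 cloth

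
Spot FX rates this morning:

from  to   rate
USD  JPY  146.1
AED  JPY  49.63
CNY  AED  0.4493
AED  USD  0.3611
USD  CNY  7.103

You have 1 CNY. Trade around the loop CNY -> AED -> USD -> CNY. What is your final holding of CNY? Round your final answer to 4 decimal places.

1.1524

1 CNY × 0.4493 = 0.4493 AED
0.4493 AED × 0.3611 = 0.16224223 USD
0.16224223 USD × 7.103 = 1.15240655969 CNY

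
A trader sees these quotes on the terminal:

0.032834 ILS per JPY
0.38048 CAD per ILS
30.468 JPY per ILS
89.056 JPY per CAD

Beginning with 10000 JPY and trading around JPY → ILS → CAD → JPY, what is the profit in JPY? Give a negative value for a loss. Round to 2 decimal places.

1125.48

10000 JPY × 0.032834 = 328.34 ILS
328.34 ILS × 0.38048 = 124.9268032 CAD
124.9268032 CAD × 89.056 = 11125.4813857792 JPY
Net change: 11125.4813857792 − 10000 = 1125.4813857792 JPY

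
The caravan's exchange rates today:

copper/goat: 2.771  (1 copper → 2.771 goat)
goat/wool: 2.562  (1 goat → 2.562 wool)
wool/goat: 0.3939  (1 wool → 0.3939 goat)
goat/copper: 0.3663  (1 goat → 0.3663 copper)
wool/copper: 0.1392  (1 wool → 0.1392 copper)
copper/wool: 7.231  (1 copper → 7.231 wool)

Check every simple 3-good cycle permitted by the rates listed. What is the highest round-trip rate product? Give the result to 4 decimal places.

1.0433

goat→copper→wool→goat: 0.3663 × 7.231 × 0.3939 = 1.04333
goat→wool→copper→goat: 2.562 × 0.1392 × 2.771 = 0.98822
Maximum is goat→copper→wool→goat at 1.0433; arbitrage exists.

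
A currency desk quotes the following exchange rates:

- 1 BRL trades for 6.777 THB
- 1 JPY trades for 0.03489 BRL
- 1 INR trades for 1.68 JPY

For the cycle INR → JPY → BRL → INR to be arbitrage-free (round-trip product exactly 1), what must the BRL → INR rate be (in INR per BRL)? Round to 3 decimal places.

Known legs of the cycle: 1.68 × 0.03489 = 0.0586152
For no arbitrage the full-cycle product must be 1, so the missing rate is 1 / 0.0586152 ≈ 17.06042.

17.060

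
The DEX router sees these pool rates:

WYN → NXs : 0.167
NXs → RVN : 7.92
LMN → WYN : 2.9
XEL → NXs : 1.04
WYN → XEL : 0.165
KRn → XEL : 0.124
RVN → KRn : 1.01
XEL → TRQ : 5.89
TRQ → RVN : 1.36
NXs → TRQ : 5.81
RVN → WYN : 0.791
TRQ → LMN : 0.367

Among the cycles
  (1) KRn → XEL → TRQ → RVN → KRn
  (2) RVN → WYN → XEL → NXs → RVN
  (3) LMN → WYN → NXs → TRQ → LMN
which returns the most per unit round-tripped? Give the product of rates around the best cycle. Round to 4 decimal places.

(1) 0.124 × 5.89 × 1.36 × 1.01 = 1.00322
(2) 0.791 × 0.165 × 1.04 × 7.92 = 1.07503
(3) 2.9 × 0.167 × 5.81 × 0.367 = 1.03266
Highest is cycle (2) at 1.0750 (>1, arbitrage).

1.0750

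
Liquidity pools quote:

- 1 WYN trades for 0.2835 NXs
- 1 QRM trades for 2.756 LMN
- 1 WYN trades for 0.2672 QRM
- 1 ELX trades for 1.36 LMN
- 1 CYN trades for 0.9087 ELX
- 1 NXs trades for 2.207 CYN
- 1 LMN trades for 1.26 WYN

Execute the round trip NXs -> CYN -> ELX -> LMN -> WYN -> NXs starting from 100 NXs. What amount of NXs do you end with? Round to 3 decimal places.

97.428

100 NXs × 2.207 = 220.7 CYN
220.7 CYN × 0.9087 = 200.55009 ELX
200.55009 ELX × 1.36 = 272.7481224 LMN
272.7481224 LMN × 1.26 = 343.662634224 WYN
343.662634224 WYN × 0.2835 = 97.428356802504 NXs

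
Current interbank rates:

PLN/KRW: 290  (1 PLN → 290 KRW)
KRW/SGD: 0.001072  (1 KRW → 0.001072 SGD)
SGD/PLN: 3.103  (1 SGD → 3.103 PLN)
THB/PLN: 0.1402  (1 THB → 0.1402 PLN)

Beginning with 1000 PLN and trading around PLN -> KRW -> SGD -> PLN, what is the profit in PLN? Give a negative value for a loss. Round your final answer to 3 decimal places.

1000 PLN × 290 = 290000 KRW
290000 KRW × 0.001072 = 310.88 SGD
310.88 SGD × 3.103 = 964.66064 PLN
Net change: 964.66064 − 1000 = -35.33936 PLN

-35.339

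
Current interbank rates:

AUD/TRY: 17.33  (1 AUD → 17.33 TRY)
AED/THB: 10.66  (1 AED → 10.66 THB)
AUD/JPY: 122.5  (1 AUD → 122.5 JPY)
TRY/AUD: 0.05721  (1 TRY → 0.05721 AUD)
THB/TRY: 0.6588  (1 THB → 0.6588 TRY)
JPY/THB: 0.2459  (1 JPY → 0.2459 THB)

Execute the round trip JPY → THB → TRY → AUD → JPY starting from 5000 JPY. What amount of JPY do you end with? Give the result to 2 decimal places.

5676.62

5000 JPY × 0.2459 = 1229.5 THB
1229.5 THB × 0.6588 = 809.9946 TRY
809.9946 TRY × 0.05721 = 46.339791066 AUD
46.339791066 AUD × 122.5 = 5676.624405585 JPY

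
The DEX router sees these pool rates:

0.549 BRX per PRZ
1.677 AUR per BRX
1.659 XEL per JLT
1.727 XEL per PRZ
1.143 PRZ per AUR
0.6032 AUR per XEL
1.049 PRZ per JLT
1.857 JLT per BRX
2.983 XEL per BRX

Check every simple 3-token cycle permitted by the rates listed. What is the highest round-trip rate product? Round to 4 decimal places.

1.1907

PRZ→XEL→AUR→PRZ: 1.727 × 0.6032 × 1.143 = 1.19069
JLT→PRZ→BRX→JLT: 1.049 × 0.549 × 1.857 = 1.06945
PRZ→BRX→AUR→PRZ: 0.549 × 1.677 × 1.143 = 1.05233
Maximum is PRZ→XEL→AUR→PRZ at 1.1907; arbitrage exists.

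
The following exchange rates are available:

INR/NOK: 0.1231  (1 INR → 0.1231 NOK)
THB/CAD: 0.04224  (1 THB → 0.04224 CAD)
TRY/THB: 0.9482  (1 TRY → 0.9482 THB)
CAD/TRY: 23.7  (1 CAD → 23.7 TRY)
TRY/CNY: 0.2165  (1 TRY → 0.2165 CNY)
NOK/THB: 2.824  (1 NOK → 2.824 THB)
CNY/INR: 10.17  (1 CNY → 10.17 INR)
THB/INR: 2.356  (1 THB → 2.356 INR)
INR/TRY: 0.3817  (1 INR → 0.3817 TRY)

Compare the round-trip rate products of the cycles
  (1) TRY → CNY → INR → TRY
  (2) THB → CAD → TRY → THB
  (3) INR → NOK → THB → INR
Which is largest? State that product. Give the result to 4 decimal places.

0.9492

(1) 0.2165 × 10.17 × 0.3817 = 0.84043
(2) 0.04224 × 23.7 × 0.9482 = 0.94923
(3) 0.1231 × 2.824 × 2.356 = 0.81903
Highest is cycle (2) at 0.9492 (≤1, no arbitrage).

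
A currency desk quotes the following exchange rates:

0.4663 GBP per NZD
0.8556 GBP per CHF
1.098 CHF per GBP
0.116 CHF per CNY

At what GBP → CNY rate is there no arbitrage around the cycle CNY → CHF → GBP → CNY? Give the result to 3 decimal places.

Known legs of the cycle: 0.116 × 0.8556 = 0.0992496
For no arbitrage the full-cycle product must be 1, so the missing rate is 1 / 0.0992496 ≈ 10.07561.

10.076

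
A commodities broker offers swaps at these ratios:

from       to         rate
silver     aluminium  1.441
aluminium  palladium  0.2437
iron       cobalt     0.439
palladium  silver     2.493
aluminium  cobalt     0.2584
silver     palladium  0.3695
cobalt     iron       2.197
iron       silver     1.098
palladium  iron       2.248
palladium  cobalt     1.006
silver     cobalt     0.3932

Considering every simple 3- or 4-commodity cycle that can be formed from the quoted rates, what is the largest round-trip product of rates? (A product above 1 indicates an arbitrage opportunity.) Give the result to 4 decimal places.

silver→cobalt→iron→silver: 0.3932 × 2.197 × 1.098 = 0.94852
palladium→iron→silver→palladium: 2.248 × 1.098 × 0.3695 = 0.91204
silver→aluminium→cobalt→iron→silver: 1.441 × 0.2584 × 2.197 × 1.098 = 0.89823
palladium→cobalt→iron→silver→palladium: 1.006 × 2.197 × 1.098 × 0.3695 = 0.89670
palladium→silver→aluminium→palladium: 2.493 × 1.441 × 0.2437 = 0.87547
palladium→iron→silver→aluminium→palladium: 2.248 × 1.098 × 1.441 × 0.2437 = 0.86680
Maximum is silver→cobalt→iron→silver at 0.9485; no arbitrage — every cycle loses value.

0.9485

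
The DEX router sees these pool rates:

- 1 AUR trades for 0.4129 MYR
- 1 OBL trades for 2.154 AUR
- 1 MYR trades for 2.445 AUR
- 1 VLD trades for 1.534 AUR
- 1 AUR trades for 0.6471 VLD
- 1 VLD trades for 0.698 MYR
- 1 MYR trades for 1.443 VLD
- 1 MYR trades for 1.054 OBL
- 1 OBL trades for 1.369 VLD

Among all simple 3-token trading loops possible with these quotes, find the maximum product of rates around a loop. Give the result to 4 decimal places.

1.1043

AUR→VLD→MYR→AUR: 0.6471 × 0.698 × 2.445 = 1.10435
VLD→MYR→OBL→VLD: 0.698 × 1.054 × 1.369 = 1.00716
AUR→MYR→OBL→AUR: 0.4129 × 1.054 × 2.154 = 0.93741
AUR→MYR→VLD→AUR: 0.4129 × 1.443 × 1.534 = 0.91398
Maximum is AUR→VLD→MYR→AUR at 1.1043; arbitrage exists.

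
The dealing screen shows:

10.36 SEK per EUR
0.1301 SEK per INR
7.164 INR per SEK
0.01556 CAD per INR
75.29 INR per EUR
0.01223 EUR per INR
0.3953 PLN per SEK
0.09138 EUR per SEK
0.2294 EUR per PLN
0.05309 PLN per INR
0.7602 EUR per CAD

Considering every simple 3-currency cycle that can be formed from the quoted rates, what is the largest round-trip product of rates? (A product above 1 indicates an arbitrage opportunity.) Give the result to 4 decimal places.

0.9395

PLN→EUR→SEK→PLN: 0.2294 × 10.36 × 0.3953 = 0.93946
INR→PLN→EUR→INR: 0.05309 × 0.2294 × 75.29 = 0.91695
INR→EUR→SEK→INR: 0.01223 × 10.36 × 7.164 = 0.90770
INR→SEK→EUR→INR: 0.1301 × 0.09138 × 75.29 = 0.89509
INR→CAD→EUR→INR: 0.01556 × 0.7602 × 75.29 = 0.89058
Maximum is PLN→EUR→SEK→PLN at 0.9395; no arbitrage — every cycle loses value.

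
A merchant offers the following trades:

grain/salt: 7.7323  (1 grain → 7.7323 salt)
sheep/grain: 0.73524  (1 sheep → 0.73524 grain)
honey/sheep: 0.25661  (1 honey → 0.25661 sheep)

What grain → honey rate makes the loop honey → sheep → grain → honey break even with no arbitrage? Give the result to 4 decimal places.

Known legs of the cycle: 0.25661 × 0.73524 = 0.1886699364
For no arbitrage the full-cycle product must be 1, so the missing rate is 1 / 0.1886699364 ≈ 5.300261.

5.3003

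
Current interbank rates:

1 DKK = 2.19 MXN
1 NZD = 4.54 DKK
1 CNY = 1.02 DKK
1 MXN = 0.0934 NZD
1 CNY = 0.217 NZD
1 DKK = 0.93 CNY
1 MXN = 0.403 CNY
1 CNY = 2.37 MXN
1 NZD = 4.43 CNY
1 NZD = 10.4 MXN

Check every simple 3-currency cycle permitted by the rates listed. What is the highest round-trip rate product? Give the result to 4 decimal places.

0.9806

MXN→NZD→CNY→MXN: 0.0934 × 4.43 × 2.37 = 0.98062
DKK→MXN→NZD→DKK: 2.19 × 0.0934 × 4.54 = 0.92864
DKK→CNY→NZD→DKK: 0.93 × 0.217 × 4.54 = 0.91622
MXN→CNY→NZD→MXN: 0.403 × 0.217 × 10.4 = 0.90949
DKK→MXN→CNY→DKK: 2.19 × 0.403 × 1.02 = 0.90022
Maximum is MXN→NZD→CNY→MXN at 0.9806; no arbitrage — every cycle loses value.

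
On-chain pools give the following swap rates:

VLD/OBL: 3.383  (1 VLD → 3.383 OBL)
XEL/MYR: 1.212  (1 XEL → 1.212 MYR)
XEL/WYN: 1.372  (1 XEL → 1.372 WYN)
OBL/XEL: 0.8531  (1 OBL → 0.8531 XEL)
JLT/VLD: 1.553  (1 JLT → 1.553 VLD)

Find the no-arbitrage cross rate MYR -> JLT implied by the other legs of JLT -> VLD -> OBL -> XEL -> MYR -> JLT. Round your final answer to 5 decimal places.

0.18409

Known legs of the cycle: 1.553 × 3.383 × 0.8531 × 1.212 = 5.4322033034028
For no arbitrage the full-cycle product must be 1, so the missing rate is 1 / 5.4322033034028 ≈ 0.1840874.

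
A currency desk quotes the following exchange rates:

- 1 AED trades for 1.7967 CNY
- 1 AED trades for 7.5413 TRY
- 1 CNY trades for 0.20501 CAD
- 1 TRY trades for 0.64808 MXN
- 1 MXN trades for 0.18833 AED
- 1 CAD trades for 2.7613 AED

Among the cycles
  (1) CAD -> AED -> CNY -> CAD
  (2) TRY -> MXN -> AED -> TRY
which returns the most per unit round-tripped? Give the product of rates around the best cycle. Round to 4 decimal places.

(1) 2.7613 × 1.7967 × 0.20501 = 1.01710
(2) 0.64808 × 0.18833 × 7.5413 = 0.92044
Highest is cycle (1) at 1.0171 (>1, arbitrage).

1.0171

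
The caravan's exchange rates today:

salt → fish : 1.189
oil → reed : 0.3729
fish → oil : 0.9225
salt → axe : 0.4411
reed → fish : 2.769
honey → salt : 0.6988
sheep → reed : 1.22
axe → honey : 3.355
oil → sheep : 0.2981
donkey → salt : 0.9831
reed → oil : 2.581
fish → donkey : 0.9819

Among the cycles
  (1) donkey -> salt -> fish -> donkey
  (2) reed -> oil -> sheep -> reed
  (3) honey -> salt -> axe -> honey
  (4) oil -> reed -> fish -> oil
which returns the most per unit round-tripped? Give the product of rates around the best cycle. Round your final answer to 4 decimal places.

(1) 0.9831 × 1.189 × 0.9819 = 1.14775
(2) 2.581 × 0.2981 × 1.22 = 0.93866
(3) 0.6988 × 0.4411 × 3.355 = 1.03415
(4) 0.3729 × 2.769 × 0.9225 = 0.95254
Highest is cycle (1) at 1.1477 (>1, arbitrage).

1.1477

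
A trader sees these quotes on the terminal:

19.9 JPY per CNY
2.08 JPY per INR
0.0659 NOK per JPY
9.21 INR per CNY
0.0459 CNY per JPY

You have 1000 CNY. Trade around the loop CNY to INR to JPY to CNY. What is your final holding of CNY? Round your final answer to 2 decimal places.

1000 CNY × 9.21 = 9210 INR
9210 INR × 2.08 = 19156.8 JPY
19156.8 JPY × 0.0459 = 879.29712 CNY

879.30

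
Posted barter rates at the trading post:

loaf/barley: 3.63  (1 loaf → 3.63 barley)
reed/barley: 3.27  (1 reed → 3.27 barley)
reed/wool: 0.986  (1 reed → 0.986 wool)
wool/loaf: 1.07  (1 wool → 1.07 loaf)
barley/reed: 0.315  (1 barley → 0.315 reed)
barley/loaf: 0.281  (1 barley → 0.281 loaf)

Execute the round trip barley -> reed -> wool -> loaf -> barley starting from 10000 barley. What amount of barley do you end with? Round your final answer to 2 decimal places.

12063.63

10000 barley × 0.315 = 3150 reed
3150 reed × 0.986 = 3105.9 wool
3105.9 wool × 1.07 = 3323.313 loaf
3323.313 loaf × 3.63 = 12063.62619 barley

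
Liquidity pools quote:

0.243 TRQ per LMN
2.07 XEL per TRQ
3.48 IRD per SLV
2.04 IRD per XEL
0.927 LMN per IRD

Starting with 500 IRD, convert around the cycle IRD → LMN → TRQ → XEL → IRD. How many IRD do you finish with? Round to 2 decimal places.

500 IRD × 0.927 = 463.5 LMN
463.5 LMN × 0.243 = 112.6305 TRQ
112.6305 TRQ × 2.07 = 233.145135 XEL
233.145135 XEL × 2.04 = 475.6160754 IRD

475.62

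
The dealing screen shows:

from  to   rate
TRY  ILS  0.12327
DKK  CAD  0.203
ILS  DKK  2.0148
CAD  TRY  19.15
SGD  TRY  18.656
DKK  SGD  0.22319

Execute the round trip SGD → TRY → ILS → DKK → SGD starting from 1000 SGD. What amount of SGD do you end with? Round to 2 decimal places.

1034.15

1000 SGD × 18.656 = 18656 TRY
18656 TRY × 0.12327 = 2299.72512 ILS
2299.72512 ILS × 2.0148 = 4633.486171776 DKK
4633.486171776 DKK × 0.22319 = 1034.14777867868544 SGD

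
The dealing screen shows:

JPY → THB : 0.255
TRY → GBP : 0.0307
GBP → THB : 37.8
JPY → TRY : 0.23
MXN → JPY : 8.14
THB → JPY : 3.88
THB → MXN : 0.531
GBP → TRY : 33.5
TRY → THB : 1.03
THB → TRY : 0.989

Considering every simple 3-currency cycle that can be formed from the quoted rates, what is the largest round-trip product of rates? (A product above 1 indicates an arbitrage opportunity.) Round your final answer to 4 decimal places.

THB→TRY→GBP→THB: 0.989 × 0.0307 × 37.8 = 1.14769
THB→MXN→JPY→THB: 0.531 × 8.14 × 0.255 = 1.10220
THB→JPY→TRY→THB: 3.88 × 0.23 × 1.03 = 0.91917
Maximum is THB→TRY→GBP→THB at 1.1477; arbitrage exists.

1.1477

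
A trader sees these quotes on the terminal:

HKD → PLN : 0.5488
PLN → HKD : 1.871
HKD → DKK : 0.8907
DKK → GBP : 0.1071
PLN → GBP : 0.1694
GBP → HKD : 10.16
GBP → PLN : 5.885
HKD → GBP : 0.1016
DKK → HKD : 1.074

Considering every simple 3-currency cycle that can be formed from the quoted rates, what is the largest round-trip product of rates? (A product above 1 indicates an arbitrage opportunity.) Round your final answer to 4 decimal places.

PLN→HKD→GBP→PLN: 1.871 × 0.1016 × 5.885 = 1.11870
GBP→HKD→DKK→GBP: 10.16 × 0.8907 × 0.1071 = 0.96920
PLN→GBP→HKD→PLN: 0.1694 × 10.16 × 0.5488 = 0.94454
Maximum is PLN→HKD→GBP→PLN at 1.1187; arbitrage exists.

1.1187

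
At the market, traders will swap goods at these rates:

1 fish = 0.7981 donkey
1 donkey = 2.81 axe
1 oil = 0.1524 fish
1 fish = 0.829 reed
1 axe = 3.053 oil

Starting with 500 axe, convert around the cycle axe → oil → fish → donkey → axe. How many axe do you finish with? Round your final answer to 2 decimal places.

521.73

500 axe × 3.053 = 1526.5 oil
1526.5 oil × 0.1524 = 232.6386 fish
232.6386 fish × 0.7981 = 185.66886666 donkey
185.66886666 donkey × 2.81 = 521.7295153146 axe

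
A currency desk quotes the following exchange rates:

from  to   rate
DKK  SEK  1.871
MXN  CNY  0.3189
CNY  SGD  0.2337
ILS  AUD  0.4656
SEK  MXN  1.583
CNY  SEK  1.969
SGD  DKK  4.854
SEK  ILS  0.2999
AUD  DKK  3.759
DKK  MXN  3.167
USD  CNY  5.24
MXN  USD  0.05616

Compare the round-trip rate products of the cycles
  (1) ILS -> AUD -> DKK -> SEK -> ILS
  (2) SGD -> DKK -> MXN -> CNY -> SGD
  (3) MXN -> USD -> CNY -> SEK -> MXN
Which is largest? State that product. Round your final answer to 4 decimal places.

(1) 0.4656 × 3.759 × 1.871 × 0.2999 = 0.98205
(2) 4.854 × 3.167 × 0.3189 × 0.2337 = 1.14567
(3) 0.05616 × 5.24 × 1.969 × 1.583 = 0.91724
Highest is cycle (2) at 1.1457 (>1, arbitrage).

1.1457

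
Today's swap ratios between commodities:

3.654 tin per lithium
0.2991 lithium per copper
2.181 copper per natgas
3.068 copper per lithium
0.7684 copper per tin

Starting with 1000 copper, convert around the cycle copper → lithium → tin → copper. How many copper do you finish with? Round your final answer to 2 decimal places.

839.79

1000 copper × 0.2991 = 299.1 lithium
299.1 lithium × 3.654 = 1092.9114 tin
1092.9114 tin × 0.7684 = 839.79311976 copper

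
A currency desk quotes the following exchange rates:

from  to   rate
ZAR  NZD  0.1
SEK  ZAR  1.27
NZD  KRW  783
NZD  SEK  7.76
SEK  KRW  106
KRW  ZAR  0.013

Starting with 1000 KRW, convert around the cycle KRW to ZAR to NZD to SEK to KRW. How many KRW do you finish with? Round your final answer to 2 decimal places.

1069.33

1000 KRW × 0.013 = 13 ZAR
13 ZAR × 0.1 = 1.3 NZD
1.3 NZD × 7.76 = 10.088 SEK
10.088 SEK × 106 = 1069.328 KRW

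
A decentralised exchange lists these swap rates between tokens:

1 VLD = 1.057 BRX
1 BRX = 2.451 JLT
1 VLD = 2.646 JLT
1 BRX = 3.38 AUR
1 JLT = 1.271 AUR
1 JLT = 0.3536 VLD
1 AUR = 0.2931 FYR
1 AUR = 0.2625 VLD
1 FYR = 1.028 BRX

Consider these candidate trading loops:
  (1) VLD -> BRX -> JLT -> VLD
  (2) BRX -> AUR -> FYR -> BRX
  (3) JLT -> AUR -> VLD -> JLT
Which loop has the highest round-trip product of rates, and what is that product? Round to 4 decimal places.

1.0184

(1) 1.057 × 2.451 × 0.3536 = 0.91607
(2) 3.38 × 0.2931 × 1.028 = 1.01842
(3) 1.271 × 0.2625 × 2.646 = 0.88280
Highest is cycle (2) at 1.0184 (>1, arbitrage).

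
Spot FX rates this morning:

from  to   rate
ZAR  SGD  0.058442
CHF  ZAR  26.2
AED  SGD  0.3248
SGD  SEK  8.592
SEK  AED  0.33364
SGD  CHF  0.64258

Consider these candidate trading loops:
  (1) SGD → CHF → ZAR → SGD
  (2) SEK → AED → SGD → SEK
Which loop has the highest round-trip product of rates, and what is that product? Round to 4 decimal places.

0.9839

(1) 0.64258 × 26.2 × 0.058442 = 0.98391
(2) 0.33364 × 0.3248 × 8.592 = 0.93108
Highest is cycle (1) at 0.9839 (≤1, no arbitrage).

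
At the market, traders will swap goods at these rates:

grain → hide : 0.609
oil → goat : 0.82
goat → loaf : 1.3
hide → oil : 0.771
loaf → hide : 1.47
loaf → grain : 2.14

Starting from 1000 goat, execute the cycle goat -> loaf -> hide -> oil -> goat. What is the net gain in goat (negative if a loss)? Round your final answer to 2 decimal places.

208.17

1000 goat × 1.3 = 1300 loaf
1300 loaf × 1.47 = 1911 hide
1911 hide × 0.771 = 1473.381 oil
1473.381 oil × 0.82 = 1208.17242 goat
Net change: 1208.17242 − 1000 = 208.17242 goat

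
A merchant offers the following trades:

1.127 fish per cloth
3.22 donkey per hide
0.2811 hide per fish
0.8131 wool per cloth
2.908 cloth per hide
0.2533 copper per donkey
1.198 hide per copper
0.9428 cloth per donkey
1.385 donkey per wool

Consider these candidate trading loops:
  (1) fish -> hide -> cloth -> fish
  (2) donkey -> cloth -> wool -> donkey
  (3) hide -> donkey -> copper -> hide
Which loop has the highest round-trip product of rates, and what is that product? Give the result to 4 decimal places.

(1) 0.2811 × 2.908 × 1.127 = 0.92125
(2) 0.9428 × 0.8131 × 1.385 = 1.06173
(3) 3.22 × 0.2533 × 1.198 = 0.97712
Highest is cycle (2) at 1.0617 (>1, arbitrage).

1.0617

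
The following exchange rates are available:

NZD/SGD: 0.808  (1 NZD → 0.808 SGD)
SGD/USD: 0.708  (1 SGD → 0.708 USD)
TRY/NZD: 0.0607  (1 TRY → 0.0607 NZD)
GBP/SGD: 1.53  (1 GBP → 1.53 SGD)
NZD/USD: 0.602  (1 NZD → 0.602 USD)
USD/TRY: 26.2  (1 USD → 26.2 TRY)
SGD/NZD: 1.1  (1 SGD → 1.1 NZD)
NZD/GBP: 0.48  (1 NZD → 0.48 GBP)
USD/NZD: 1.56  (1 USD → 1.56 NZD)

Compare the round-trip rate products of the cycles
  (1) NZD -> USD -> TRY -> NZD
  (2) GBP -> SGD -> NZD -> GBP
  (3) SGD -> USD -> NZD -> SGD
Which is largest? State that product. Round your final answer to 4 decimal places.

0.9574

(1) 0.602 × 26.2 × 0.0607 = 0.95738
(2) 1.53 × 1.1 × 0.48 = 0.80784
(3) 0.708 × 1.56 × 0.808 = 0.89242
Highest is cycle (1) at 0.9574 (≤1, no arbitrage).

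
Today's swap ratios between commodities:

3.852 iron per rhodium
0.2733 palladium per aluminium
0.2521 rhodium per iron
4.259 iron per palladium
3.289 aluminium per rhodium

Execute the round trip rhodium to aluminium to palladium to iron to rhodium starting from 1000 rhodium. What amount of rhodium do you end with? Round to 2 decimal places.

965.13

1000 rhodium × 3.289 = 3289 aluminium
3289 aluminium × 0.2733 = 898.8837 palladium
898.8837 palladium × 4.259 = 3828.3456783 iron
3828.3456783 iron × 0.2521 = 965.12594549943 rhodium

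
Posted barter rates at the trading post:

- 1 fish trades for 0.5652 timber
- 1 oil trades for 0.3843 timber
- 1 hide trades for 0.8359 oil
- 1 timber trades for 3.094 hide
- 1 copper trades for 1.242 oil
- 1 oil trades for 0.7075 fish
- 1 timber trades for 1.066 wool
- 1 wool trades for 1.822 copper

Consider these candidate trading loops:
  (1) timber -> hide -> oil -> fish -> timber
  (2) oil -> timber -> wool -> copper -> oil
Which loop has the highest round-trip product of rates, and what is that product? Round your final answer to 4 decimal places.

1.0342

(1) 3.094 × 0.8359 × 0.7075 × 0.5652 = 1.03420
(2) 0.3843 × 1.066 × 1.822 × 1.242 = 0.92704
Highest is cycle (1) at 1.0342 (>1, arbitrage).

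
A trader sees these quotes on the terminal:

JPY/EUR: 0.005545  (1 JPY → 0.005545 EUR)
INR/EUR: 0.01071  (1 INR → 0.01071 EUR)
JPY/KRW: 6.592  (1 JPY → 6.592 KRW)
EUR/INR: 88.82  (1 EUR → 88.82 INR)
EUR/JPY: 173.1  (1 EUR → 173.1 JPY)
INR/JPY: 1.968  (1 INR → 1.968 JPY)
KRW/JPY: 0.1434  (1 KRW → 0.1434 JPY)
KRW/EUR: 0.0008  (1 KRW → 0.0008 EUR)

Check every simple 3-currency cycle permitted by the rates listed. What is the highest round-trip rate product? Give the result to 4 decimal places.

JPY→EUR→INR→JPY: 0.005545 × 88.82 × 1.968 = 0.96925
JPY→KRW→EUR→JPY: 6.592 × 0.0008 × 173.1 = 0.91286
Maximum is JPY→EUR→INR→JPY at 0.9693; no arbitrage — every cycle loses value.

0.9693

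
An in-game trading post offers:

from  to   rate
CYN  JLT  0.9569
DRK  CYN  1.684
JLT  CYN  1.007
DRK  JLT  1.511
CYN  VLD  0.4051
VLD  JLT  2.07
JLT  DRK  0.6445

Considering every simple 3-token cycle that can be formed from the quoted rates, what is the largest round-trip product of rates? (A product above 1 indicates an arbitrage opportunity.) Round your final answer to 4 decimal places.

1.0386

JLT→DRK→CYN→JLT: 0.6445 × 1.684 × 0.9569 = 1.03856
JLT→CYN→VLD→JLT: 1.007 × 0.4051 × 2.07 = 0.84443
Maximum is JLT→DRK→CYN→JLT at 1.0386; arbitrage exists.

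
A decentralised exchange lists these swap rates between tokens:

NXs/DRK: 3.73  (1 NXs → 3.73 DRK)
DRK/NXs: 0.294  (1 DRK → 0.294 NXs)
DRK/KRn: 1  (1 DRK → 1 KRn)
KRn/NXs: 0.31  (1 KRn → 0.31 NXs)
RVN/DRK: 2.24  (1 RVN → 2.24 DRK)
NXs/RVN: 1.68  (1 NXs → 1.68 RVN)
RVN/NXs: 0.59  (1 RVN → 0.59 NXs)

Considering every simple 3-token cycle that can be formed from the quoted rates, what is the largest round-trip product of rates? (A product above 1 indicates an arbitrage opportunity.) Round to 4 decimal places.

NXs→DRK→KRn→NXs: 3.73 × 1 × 0.31 = 1.15630
NXs→RVN→DRK→NXs: 1.68 × 2.24 × 0.294 = 1.10638
Maximum is NXs→DRK→KRn→NXs at 1.1563; arbitrage exists.

1.1563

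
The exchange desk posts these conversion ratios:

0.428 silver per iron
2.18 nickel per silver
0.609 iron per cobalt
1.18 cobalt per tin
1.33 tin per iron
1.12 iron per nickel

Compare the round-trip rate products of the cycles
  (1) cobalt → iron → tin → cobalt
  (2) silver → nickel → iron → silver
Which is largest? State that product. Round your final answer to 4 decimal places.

1.0450

(1) 0.609 × 1.33 × 1.18 = 0.95576
(2) 2.18 × 1.12 × 0.428 = 1.04500
Highest is cycle (2) at 1.0450 (>1, arbitrage).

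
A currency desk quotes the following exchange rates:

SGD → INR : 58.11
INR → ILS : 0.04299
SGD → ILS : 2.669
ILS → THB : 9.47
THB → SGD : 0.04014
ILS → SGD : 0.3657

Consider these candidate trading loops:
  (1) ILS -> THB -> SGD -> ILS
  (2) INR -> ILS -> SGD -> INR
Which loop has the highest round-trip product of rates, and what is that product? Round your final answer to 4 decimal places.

1.0146

(1) 9.47 × 0.04014 × 2.669 = 1.01456
(2) 0.04299 × 0.3657 × 58.11 = 0.91357
Highest is cycle (1) at 1.0146 (>1, arbitrage).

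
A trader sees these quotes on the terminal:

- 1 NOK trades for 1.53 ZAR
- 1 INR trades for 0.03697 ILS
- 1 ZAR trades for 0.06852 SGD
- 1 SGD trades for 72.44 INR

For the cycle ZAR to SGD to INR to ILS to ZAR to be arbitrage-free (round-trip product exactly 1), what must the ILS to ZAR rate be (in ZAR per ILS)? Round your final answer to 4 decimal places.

Known legs of the cycle: 0.06852 × 72.44 × 0.03697 = 0.183503877936
For no arbitrage the full-cycle product must be 1, so the missing rate is 1 / 0.183503877936 ≈ 5.449476.

5.4495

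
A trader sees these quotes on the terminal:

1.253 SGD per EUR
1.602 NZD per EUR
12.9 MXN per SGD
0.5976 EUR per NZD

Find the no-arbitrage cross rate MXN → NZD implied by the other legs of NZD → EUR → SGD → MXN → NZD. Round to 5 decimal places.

0.10353

Known legs of the cycle: 0.5976 × 1.253 × 12.9 = 9.65942712
For no arbitrage the full-cycle product must be 1, so the missing rate is 1 / 9.65942712 ≈ 0.1035258.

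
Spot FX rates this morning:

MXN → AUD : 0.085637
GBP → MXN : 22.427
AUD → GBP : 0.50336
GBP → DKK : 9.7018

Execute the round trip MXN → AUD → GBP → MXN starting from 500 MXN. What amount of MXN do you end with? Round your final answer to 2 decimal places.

483.37

500 MXN × 0.085637 = 42.8185 AUD
42.8185 AUD × 0.50336 = 21.55312016 GBP
21.55312016 GBP × 22.427 = 483.37182582832 MXN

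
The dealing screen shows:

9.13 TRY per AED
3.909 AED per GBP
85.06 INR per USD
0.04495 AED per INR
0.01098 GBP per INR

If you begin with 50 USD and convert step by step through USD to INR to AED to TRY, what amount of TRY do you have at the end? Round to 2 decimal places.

50 USD × 85.06 = 4253 INR
4253 INR × 0.04495 = 191.17235 AED
191.17235 AED × 9.13 = 1745.4035555 TRY

1745.40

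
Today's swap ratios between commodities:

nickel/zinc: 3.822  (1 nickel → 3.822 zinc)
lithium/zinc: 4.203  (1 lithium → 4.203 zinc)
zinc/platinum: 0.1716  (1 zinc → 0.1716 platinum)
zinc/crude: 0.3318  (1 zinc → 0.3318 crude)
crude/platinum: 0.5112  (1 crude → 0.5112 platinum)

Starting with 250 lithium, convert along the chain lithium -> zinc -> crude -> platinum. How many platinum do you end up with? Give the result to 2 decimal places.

250 lithium × 4.203 = 1050.75 zinc
1050.75 zinc × 0.3318 = 348.63885 crude
348.63885 crude × 0.5112 = 178.22418012 platinum

178.22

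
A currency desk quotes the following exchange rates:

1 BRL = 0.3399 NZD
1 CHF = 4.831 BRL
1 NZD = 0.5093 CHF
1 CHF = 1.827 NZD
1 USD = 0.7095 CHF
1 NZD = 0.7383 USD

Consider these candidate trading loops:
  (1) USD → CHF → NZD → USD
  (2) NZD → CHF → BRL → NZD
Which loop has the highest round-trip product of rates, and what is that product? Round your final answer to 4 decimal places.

0.9570

(1) 0.7095 × 1.827 × 0.7383 = 0.95703
(2) 0.5093 × 4.831 × 0.3399 = 0.83630
Highest is cycle (1) at 0.9570 (≤1, no arbitrage).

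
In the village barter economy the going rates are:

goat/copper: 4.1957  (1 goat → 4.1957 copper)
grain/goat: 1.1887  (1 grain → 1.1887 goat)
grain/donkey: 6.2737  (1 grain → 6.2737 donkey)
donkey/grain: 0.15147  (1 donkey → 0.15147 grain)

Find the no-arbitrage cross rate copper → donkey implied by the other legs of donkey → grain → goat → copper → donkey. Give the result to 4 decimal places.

Known legs of the cycle: 0.15147 × 1.1887 × 4.1957 = 0.7554458085273
For no arbitrage the full-cycle product must be 1, so the missing rate is 1 / 0.7554458085273 ≈ 1.323722.

1.3237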